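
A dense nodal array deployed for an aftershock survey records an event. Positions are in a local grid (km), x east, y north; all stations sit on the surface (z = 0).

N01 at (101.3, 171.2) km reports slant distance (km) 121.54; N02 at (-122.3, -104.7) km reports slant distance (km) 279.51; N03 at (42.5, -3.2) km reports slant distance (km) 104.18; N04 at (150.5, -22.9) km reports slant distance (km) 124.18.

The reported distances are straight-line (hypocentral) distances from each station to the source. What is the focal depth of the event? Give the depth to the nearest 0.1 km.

Each station gives a sphere (x−x_i)² + (y−y_i)² + z² = d_i² (stations at z=0).
Subtracting the N01 sphere from N02 and N03: z² cancels, leaving linear equations in x and y:
-447.2 x − 551.8 y = -77005.62
-117.6 x − 348.8 y = -33836.14
Solving: x ≈ 89.896, y ≈ 66.698 km (keep extra digits for the depth step; rounded: 89.9, 66.7).
Then from the N01 sphere: z² = 121.54² − (x − 101.3)² − (y − 171.2)² with x = 89.896, y = 66.698, so z ≈ 61.002 ≈ 61.0 km.

z ≈ 61.0 km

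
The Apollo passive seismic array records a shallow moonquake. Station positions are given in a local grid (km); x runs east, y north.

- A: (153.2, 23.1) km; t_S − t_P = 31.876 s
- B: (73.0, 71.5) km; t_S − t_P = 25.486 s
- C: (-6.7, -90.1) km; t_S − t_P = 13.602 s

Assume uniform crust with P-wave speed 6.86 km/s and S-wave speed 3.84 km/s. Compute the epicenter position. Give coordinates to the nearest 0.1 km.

Distance from S−P lag: d = Δt · v_P v_S / (v_P − v_S) = Δt · (6.86·3.84)/(6.86−3.84) ≈ 8.7226·Δt.
So d_A = 278.04, d_B = 222.31, d_C = 118.65 km.
Circle about each station: (x − 153.2)² + (y − 23.1)² = 278.04²; (x − 73.0)² + (y − 71.5)² = 222.31²; (x + 6.7)² + (y + 90.1)² = 118.65².
Subtracting the A equation from the B and C equations removes the quadratic terms:
-160.4 x + 96.8 y = 14321.91
-319.8 x − 226.4 y = 47387.47
Solving the 2×2 system: x ≈ -116.4, y ≈ -44.9 km.
Check against A (with the unrounded x, y): √((x − 153.2)²+(y − 23.1)²) = 278.03 ≈ 278.04 km. ✓

-116.4 km east, -44.9 km north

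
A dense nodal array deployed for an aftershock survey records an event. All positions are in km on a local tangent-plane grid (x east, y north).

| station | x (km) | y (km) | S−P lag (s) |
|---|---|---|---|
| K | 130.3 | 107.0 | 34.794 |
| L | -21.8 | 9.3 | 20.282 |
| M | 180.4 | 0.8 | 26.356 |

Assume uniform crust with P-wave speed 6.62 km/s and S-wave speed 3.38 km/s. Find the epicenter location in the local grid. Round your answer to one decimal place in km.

Distance from S−P lag: d = Δt · v_P v_S / (v_P − v_S) = Δt · (6.62·3.38)/(6.62−3.38) ≈ 6.9060·Δt.
So d_K = 240.29, d_L = 140.07, d_M = 182.02 km.
Circle about each station: (x − 130.3)² + (y − 107.0)² = 240.29²; (x + 21.8)² + (y − 9.3)² = 140.07²; (x − 180.4)² + (y − 0.8)² = 182.02².
Subtracting the K equation from the L and M equations removes the quadratic terms:
-304.2 x − 195.4 y = 10254.32
100.2 x − 212.4 y = 28725.71
Solving the 2×2 system: x ≈ 40.8, y ≈ -116.0 km.
Check against K (with the unrounded x, y): √((x − 130.3)²+(y − 107.0)²) = 240.29 ≈ 240.29 km. ✓

x ≈ 40.8 km, y ≈ -116.0 km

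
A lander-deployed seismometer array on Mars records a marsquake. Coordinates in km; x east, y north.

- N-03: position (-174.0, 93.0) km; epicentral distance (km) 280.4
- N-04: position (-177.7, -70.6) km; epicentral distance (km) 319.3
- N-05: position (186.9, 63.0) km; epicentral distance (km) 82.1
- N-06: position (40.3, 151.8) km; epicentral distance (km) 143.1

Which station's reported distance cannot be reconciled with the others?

Solve using three stations at a time. Using N-03, N-04, N-05 (subtract circle equations pairwise → linear system) gives (x, y) ≈ (105.9, 76.1).
Distances from that point to each station vs reported:
  N-03: calculated 280.4 vs reported 280.4 → residual 0.0 km
  N-04: calculated 319.3 vs reported 319.3 → residual 0.0 km
  N-05: calculated 82.1 vs reported 82.1 → residual 0.0 km
  N-06: calculated 100.1 vs reported 143.1 → residual 43.0 km
N-03, N-04, N-05 are mutually consistent (residuals ≈ 0); N-06 is off by 43.0 km.

N-06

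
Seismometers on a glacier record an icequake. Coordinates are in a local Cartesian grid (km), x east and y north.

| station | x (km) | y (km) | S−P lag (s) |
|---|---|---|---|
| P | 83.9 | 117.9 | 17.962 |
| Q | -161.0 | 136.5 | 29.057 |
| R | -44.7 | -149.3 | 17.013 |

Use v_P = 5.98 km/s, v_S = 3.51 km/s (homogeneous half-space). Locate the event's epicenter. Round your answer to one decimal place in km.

x ≈ 26.9 km, y ≈ -23.7 km

Distance from S−P lag: d = Δt · v_P v_S / (v_P − v_S) = Δt · (5.98·3.51)/(5.98−3.51) ≈ 8.4979·Δt.
So d_P = 152.64, d_Q = 246.92, d_R = 144.57 km.
Circle about each station: (x − 83.9)² + (y − 117.9)² = 152.64²; (x + 161.0)² + (y − 136.5)² = 246.92²; (x + 44.7)² + (y + 149.3)² = 144.57².
Subtracting pairs of circle equations eliminates x²+y² and gives linear equations (the radical axes):
-489.8 x + 37.2 y = -14056.89
-257.2 x − 534.4 y = 5747.44
Solving the 2×2 system: x ≈ 26.9, y ≈ -23.7 km.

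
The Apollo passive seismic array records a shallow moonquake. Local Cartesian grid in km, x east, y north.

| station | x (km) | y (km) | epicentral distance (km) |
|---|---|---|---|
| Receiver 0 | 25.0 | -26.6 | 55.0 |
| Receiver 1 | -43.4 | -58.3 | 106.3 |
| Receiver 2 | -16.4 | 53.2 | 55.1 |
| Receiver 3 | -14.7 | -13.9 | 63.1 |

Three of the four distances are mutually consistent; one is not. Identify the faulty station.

Receiver 1

Solve using three stations at a time. Using Receiver 0, Receiver 2, Receiver 3 (subtract circle equations pairwise → linear system) gives (x, y) ≈ (32.6, 27.9).
Distances from that point to each station vs reported:
  Receiver 0: calculated 55.0 vs reported 55.0 → residual 0.0 km
  Receiver 1: calculated 114.9 vs reported 106.3 → residual 8.6 km
  Receiver 2: calculated 55.1 vs reported 55.1 → residual 0.0 km
  Receiver 3: calculated 63.1 vs reported 63.1 → residual 0.0 km
Receiver 0, Receiver 2, Receiver 3 are mutually consistent (residuals ≈ 0); Receiver 1 is off by 8.6 km.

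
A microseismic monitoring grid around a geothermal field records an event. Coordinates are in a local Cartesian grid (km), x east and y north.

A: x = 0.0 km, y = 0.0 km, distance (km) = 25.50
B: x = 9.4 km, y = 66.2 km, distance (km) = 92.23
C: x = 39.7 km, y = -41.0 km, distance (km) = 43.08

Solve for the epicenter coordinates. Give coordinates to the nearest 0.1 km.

-0.5 km east, -25.5 km north

Circle about each station: x² + y² = 25.50²; (x − 9.4)² + (y − 66.2)² = 92.23²; (x − 39.7)² + (y + 41.0)² = 43.08².
Subtracting the A equation from the B and C equations removes the quadratic terms:
18.8 x + 132.4 y = -3385.32
79.4 x − 82.0 y = 2051.45
Solving the 2×2 system: x ≈ -0.5, y ≈ -25.5 km.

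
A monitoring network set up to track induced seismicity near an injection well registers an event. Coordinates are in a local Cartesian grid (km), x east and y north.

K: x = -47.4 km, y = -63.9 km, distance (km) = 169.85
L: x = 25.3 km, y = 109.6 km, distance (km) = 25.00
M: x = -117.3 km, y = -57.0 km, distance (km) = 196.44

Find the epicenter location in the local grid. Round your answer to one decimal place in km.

(3.0, 98.3)

Circle about each station: (x + 47.4)² + (y + 63.9)² = 169.85²; (x − 25.3)² + (y − 109.6)² = 25.00²; (x + 117.3)² + (y + 57.0)² = 196.44².
Subtracting the K equation from the L and M equations removes the quadratic terms:
145.4 x + 347.0 y = 34546.30
-139.8 x + 13.8 y = 938.67
Solving the 2×2 system: x ≈ 3.0, y ≈ 98.3 km.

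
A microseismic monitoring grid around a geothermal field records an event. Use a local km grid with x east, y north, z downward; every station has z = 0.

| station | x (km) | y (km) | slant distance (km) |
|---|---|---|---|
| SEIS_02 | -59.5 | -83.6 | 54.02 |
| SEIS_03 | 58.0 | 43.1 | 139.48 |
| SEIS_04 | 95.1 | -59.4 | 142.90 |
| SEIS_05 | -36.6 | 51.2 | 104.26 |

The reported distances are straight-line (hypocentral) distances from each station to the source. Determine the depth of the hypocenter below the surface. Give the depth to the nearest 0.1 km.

depth ≈ 35.6 km

Each station gives a sphere (x−x_i)² + (y−y_i)² + z² = d_i² (stations at z=0).
Subtracting the SEIS_02 sphere from SEIS_03 and SEIS_04: z² cancels, leaving linear equations in x and y:
235.0 x + 253.4 y = -21844.11
309.2 x + 48.4 y = -15459.09
Solving: x ≈ -42.702, y ≈ -46.603 km (keep extra digits for the depth step; rounded: -42.7, -46.6).
Then from the SEIS_02 sphere: z² = 54.02² − (x + 59.5)² − (y + 83.6)² with x = -42.702, y = -46.603, so z ≈ 35.598 ≈ 35.6 km.
Check against SEIS_05 (with the unrounded solution): distance 104.26 ≈ 104.26 km. ✓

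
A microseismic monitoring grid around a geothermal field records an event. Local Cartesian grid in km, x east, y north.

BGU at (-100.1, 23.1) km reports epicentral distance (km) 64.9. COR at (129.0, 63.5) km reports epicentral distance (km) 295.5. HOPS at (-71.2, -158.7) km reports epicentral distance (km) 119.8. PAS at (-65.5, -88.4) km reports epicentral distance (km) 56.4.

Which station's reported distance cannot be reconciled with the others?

COR

Solve using three stations at a time. Using BGU, HOPS, PAS (subtract circle equations pairwise → linear system) gives (x, y) ≈ (-97.2, -41.8).
Distances from that point to each station vs reported:
  BGU: calculated 64.9 vs reported 64.9 → residual 0.0 km
  COR: calculated 249.5 vs reported 295.5 → residual 46.0 km
  HOPS: calculated 119.8 vs reported 119.8 → residual 0.0 km
  PAS: calculated 56.4 vs reported 56.4 → residual 0.0 km
BGU, HOPS, PAS are mutually consistent (residuals ≈ 0); COR is off by 46.0 km.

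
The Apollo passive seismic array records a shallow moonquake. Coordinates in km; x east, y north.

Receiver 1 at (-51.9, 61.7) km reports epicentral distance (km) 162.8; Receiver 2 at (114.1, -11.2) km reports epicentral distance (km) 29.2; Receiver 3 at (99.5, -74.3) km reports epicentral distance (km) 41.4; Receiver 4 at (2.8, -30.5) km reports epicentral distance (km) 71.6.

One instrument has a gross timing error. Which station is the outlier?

Receiver 2

Solve using three stations at a time. Using Receiver 1, Receiver 3, Receiver 4 (subtract circle equations pairwise → linear system) gives (x, y) ≈ (73.4, -42.2).
Distances from that point to each station vs reported:
  Receiver 1: calculated 162.8 vs reported 162.8 → residual 0.0 km
  Receiver 2: calculated 51.2 vs reported 29.2 → residual 22.0 km
  Receiver 3: calculated 41.4 vs reported 41.4 → residual 0.0 km
  Receiver 4: calculated 71.6 vs reported 71.6 → residual 0.0 km
Receiver 1, Receiver 3, Receiver 4 are mutually consistent (residuals ≈ 0); Receiver 2 is off by 22.0 km.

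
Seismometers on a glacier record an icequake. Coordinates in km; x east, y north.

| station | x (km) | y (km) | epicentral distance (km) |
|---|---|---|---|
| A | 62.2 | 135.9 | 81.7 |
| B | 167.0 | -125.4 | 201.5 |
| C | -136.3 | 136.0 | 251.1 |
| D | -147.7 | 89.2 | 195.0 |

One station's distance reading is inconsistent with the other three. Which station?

D

Solve using three stations at a time. Using A, B, C (subtract circle equations pairwise → linear system) gives (x, y) ≈ (104.9, 66.3).
Distances from that point to each station vs reported:
  A: calculated 81.7 vs reported 81.7 → residual 0.0 km
  B: calculated 201.5 vs reported 201.5 → residual 0.0 km
  C: calculated 251.1 vs reported 251.1 → residual 0.0 km
  D: calculated 253.7 vs reported 195.0 → residual 58.7 km
A, B, C are mutually consistent (residuals ≈ 0); D is off by 58.7 km.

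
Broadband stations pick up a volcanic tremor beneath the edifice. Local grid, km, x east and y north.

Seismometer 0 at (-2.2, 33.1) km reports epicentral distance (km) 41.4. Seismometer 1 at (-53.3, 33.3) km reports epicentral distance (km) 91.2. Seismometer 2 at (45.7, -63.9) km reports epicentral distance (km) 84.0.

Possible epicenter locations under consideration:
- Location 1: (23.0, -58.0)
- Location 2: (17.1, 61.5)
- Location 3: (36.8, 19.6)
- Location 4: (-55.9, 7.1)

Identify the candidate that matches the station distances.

For each candidate, compare |candidate − station| to the reported distance:
Location 1: residuals Seismometer 0 53.1, Seismometer 1 27.8, Seismometer 2 60.5 → max 60.5 km
Location 2: residuals Seismometer 0 7.1, Seismometer 1 15.4, Seismometer 2 44.6 → max 44.6 km
Location 3: residuals Seismometer 0 0.1, Seismometer 1 0.1, Seismometer 2 0.0 → max 0.1 km
Location 4: residuals Seismometer 0 18.3, Seismometer 1 64.9, Seismometer 2 39.9 → max 64.9 km
Only Location 3 has all residuals ≈ 0.

Location 3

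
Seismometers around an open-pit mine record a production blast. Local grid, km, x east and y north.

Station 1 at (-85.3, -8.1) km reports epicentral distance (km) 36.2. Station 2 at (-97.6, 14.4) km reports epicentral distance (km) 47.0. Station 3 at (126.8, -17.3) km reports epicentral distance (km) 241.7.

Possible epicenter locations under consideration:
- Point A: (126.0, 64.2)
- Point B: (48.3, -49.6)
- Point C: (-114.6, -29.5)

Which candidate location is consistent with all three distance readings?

For each candidate, compare |candidate − station| to the reported distance:
Point A: residuals Station 1 187.1, Station 2 182.1, Station 3 160.2 → max 187.1 km
Point B: residuals Station 1 103.7, Station 2 112.3, Station 3 156.8 → max 156.8 km
Point C: residuals Station 1 0.1, Station 2 0.1, Station 3 0.0 → max 0.1 km
Only Point C has all residuals ≈ 0.

Point C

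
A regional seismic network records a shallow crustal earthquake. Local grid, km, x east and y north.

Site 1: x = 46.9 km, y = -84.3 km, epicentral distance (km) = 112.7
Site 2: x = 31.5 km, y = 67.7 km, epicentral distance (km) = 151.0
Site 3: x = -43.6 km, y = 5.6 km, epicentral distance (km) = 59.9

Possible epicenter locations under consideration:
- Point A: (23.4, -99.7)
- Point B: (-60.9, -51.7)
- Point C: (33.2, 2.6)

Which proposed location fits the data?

Point B

For each candidate, compare |candidate − station| to the reported distance:
Point A: residuals Site 1 84.6, Site 2 16.6, Site 3 64.9 → max 84.6 km
Point B: residuals Site 1 0.1, Site 2 0.0, Site 3 0.0 → max 0.1 km
Point C: residuals Site 1 24.7, Site 2 85.9, Site 3 17.0 → max 85.9 km
Only Point B has all residuals ≈ 0.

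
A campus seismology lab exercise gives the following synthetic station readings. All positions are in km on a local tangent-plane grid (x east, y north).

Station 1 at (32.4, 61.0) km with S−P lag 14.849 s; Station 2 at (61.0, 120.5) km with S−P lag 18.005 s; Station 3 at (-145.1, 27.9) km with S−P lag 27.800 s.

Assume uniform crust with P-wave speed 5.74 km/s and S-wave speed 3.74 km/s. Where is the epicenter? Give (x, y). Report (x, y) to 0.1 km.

Distance from S−P lag: d = Δt · v_P v_S / (v_P − v_S) = Δt · (5.74·3.74)/(5.74−3.74) ≈ 10.7338·Δt.
So d_Station 1 = 159.39, d_Station 2 = 193.26, d_Station 3 = 298.40 km.
Circle about each station: (x − 32.4)² + (y − 61.0)² = 159.39²; (x − 61.0)² + (y − 120.5)² = 193.26²; (x + 145.1)² + (y − 27.9)² = 298.40².
Subtracting the Station 1 equation from the Station 2 and Station 3 equations removes the quadratic terms:
57.2 x + 119.0 y = 1526.23
-355.0 x − 66.2 y = -46575.73
Solving the 2×2 system: x ≈ 141.5, y ≈ -55.2 km.
Check against Station 1 (with the unrounded x, y): √((x − 32.4)²+(y − 61.0)²) = 159.37 ≈ 159.39 km. ✓

x ≈ 141.5 km, y ≈ -55.2 km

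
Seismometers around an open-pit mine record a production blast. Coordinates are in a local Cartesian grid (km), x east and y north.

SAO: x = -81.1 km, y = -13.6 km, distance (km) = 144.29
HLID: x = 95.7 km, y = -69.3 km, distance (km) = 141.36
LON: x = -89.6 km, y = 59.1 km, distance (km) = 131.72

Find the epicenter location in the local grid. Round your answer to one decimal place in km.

(42.1, 61.5)

Circle about each station: (x + 81.1)² + (y + 13.6)² = 144.29²; (x − 95.7)² + (y + 69.3)² = 141.36²; (x + 89.6)² + (y − 59.1)² = 131.72².
Subtracting the SAO equation from the HLID and LON equations removes the quadratic terms:
353.6 x − 111.4 y = 8035.76
-17.0 x + 145.4 y = 8228.25
Solving the 2×2 system: x ≈ 42.1, y ≈ 61.5 km.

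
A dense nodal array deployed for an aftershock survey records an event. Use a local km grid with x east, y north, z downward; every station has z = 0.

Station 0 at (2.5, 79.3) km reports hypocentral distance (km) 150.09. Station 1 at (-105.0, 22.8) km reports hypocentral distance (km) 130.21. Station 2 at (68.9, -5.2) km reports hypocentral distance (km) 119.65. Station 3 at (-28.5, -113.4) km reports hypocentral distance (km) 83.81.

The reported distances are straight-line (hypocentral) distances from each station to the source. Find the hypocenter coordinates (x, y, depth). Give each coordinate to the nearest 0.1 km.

(-20.9, -56.0, 60.6)

Each station gives a sphere (x−x_i)² + (y−y_i)² + z² = d_i² (stations at z=0).
Subtracting the Station 0 sphere from Station 1 and Station 2: z² cancels, leaving linear equations in x and y:
-215.0 x − 113.0 y = 10822.46
132.8 x − 169.0 y = 6690.40
Solving: x ≈ -20.899, y ≈ -56.011 km (keep extra digits for the depth step; rounded: -20.9, -56.0).
Then from the Station 0 sphere: z² = 150.09² − (x − 2.5)² − (y − 79.3)² with x = -20.899, y = -56.011, so z ≈ 60.584 ≈ 60.6 km.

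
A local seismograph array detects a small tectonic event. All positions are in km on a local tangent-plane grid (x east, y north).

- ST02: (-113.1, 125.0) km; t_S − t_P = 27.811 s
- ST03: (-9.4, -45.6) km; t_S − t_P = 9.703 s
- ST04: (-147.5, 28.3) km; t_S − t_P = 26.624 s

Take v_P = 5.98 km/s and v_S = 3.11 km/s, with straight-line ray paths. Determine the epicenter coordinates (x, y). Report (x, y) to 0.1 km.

23.8 km east, 7.8 km north

Distance from S−P lag: d = Δt · v_P v_S / (v_P − v_S) = Δt · (5.98·3.11)/(5.98−3.11) ≈ 6.4801·Δt.
So d_ST02 = 180.22, d_ST03 = 62.88, d_ST04 = 172.53 km.
Circle about each station: (x + 113.1)² + (y − 125.0)² = 180.22²; (x + 9.4)² + (y + 45.6)² = 62.88²; (x + 147.5)² + (y − 28.3)² = 172.53².
Subtracting the ST02 equation from the ST03 and ST04 equations removes the quadratic terms:
207.4 x − 341.2 y = 2276.46
-68.8 x − 193.4 y = -3146.82
Solving the 2×2 system: x ≈ 23.8, y ≈ 7.8 km.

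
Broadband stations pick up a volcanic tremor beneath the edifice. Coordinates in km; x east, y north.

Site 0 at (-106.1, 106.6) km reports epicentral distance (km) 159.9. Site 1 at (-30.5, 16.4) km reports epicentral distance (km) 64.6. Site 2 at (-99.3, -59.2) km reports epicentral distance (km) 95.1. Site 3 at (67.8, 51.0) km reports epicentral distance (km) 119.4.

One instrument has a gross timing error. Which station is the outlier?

Site 0

Solve using three stations at a time. Using Site 1, Site 2, Site 3 (subtract circle equations pairwise → linear system) gives (x, y) ≈ (-5.6, -43.2).
Distances from that point to each station vs reported:
  Site 0: calculated 180.4 vs reported 159.9 → residual 20.5 km
  Site 1: calculated 64.6 vs reported 64.6 → residual 0.0 km
  Site 2: calculated 95.1 vs reported 95.1 → residual 0.0 km
  Site 3: calculated 119.4 vs reported 119.4 → residual 0.0 km
Site 1, Site 2, Site 3 are mutually consistent (residuals ≈ 0); Site 0 is off by 20.5 km.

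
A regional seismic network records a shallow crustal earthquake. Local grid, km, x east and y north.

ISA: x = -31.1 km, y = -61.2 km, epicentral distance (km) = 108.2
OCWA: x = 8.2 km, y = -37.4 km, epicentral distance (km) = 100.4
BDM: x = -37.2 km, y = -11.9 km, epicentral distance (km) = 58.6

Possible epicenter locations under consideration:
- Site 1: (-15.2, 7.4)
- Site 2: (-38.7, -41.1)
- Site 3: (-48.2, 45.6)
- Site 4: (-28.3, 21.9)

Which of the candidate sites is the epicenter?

Site 3

For each candidate, compare |candidate − station| to the reported distance:
Site 1: residuals ISA 37.8, OCWA 49.9, BDM 29.3 → max 49.9 km
Site 2: residuals ISA 86.7, OCWA 53.4, BDM 29.4 → max 86.7 km
Site 3: residuals ISA 0.0, OCWA 0.1, BDM 0.1 → max 0.1 km
Site 4: residuals ISA 25.1, OCWA 30.8, BDM 23.6 → max 30.8 km
Only Site 3 has all residuals ≈ 0.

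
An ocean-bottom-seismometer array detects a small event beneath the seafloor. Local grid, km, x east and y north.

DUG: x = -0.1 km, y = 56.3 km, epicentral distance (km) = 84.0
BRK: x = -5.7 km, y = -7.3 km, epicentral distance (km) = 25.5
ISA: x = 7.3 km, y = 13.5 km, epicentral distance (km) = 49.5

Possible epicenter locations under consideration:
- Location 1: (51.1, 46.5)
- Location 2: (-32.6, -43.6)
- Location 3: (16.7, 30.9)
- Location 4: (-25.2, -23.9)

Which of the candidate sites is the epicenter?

For each candidate, compare |candidate − station| to the reported distance:
Location 1: residuals DUG 31.9, BRK 52.7, ISA 5.3 → max 52.7 km
Location 2: residuals DUG 21.1, BRK 19.7, ISA 20.2 → max 21.1 km
Location 3: residuals DUG 53.5, BRK 18.8, ISA 29.7 → max 53.5 km
Location 4: residuals DUG 0.0, BRK 0.1, ISA 0.0 → max 0.1 km
Only Location 4 has all residuals ≈ 0.

Location 4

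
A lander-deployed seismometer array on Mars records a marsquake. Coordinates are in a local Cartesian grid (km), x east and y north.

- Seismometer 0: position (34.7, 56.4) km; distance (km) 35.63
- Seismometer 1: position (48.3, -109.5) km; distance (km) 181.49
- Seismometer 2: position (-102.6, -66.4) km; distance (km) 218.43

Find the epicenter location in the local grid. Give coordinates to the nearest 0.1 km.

(67.2, 71.0)

Circle about each station: (x − 34.7)² + (y − 56.4)² = 35.63²; (x − 48.3)² + (y + 109.5)² = 181.49²; (x + 102.6)² + (y + 66.4)² = 218.43².
Subtracting pairs of circle equations eliminates x²+y² and gives linear equations (the radical axes):
27.2 x − 331.8 y = -21731.03
-274.6 x − 245.6 y = -35891.50
Solving the 2×2 system: x ≈ 67.2, y ≈ 71.0 km.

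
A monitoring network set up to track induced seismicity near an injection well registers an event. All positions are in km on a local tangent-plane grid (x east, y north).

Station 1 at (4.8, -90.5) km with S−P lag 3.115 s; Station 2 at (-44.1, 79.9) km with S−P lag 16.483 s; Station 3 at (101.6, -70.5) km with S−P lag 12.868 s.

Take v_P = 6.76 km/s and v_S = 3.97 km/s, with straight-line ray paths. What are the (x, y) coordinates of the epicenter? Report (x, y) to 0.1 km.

(-22.0, -77.1)

Distance from S−P lag: d = Δt · v_P v_S / (v_P − v_S) = Δt · (6.76·3.97)/(6.76−3.97) ≈ 9.6191·Δt.
So d_Station 1 = 29.96, d_Station 2 = 158.55, d_Station 3 = 123.78 km.
Circle about each station: (x − 4.8)² + (y + 90.5)² = 29.96²; (x + 44.1)² + (y − 79.9)² = 158.55²; (x − 101.6)² + (y + 70.5)² = 123.78².
Subtracting the Station 1 equation from the Station 2 and Station 3 equations removes the quadratic terms:
-97.8 x + 340.8 y = -24124.97
193.6 x + 40.0 y = -7344.37
Solving the 2×2 system: x ≈ -22.0, y ≈ -77.1 km.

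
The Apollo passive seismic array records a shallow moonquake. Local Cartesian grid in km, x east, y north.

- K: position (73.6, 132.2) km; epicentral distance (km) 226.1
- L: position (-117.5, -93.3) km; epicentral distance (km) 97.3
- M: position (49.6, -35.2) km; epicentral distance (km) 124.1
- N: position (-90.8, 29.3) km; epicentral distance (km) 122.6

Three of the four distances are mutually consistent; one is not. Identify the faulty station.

Solve using three stations at a time. Using K, L, N (subtract circle equations pairwise → linear system) gives (x, y) ≈ (-22.5, -72.5).
Distances from that point to each station vs reported:
  K: calculated 226.1 vs reported 226.1 → residual 0.0 km
  L: calculated 97.3 vs reported 97.3 → residual 0.0 km
  M: calculated 81.1 vs reported 124.1 → residual 43.0 km
  N: calculated 122.6 vs reported 122.6 → residual 0.0 km
K, L, N are mutually consistent (residuals ≈ 0); M is off by 43.0 km.

M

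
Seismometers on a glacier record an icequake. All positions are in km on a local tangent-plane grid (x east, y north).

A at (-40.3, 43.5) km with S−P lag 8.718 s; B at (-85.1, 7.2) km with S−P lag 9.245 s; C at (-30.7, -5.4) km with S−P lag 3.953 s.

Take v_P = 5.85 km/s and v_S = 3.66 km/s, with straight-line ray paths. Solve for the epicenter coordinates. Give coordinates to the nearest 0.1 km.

-4.6 km east, -33.9 km north

Distance from S−P lag: d = Δt · v_P v_S / (v_P − v_S) = Δt · (5.85·3.66)/(5.85−3.66) ≈ 9.7767·Δt.
So d_A = 85.23, d_B = 90.39, d_C = 38.65 km.
Circle about each station: (x + 40.3)² + (y − 43.5)² = 85.23²; (x + 85.1)² + (y − 7.2)² = 90.39²; (x + 30.7)² + (y + 5.4)² = 38.65².
Subtracting pairs of circle equations eliminates x²+y² and gives linear equations (the radical axes):
-89.6 x − 72.6 y = 2871.31
19.2 x − 97.8 y = 3225.64
Solving the 2×2 system: x ≈ -4.6, y ≈ -33.9 km.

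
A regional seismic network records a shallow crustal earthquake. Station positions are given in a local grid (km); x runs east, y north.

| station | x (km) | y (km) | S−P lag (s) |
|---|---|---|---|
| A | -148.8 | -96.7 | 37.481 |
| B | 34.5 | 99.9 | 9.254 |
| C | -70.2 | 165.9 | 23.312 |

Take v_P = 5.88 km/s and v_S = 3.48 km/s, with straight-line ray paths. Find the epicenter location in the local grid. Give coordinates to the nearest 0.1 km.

Distance from S−P lag: d = Δt · v_P v_S / (v_P − v_S) = Δt · (5.88·3.48)/(5.88−3.48) ≈ 8.5260·Δt.
So d_A = 319.56, d_B = 78.90, d_C = 198.76 km.
Circle about each station: (x + 148.8)² + (y + 96.7)² = 319.56²; (x − 34.5)² + (y − 99.9)² = 78.90²; (x + 70.2)² + (y − 165.9)² = 198.76².
Subtracting pairs of circle equations eliminates x²+y² and gives linear equations (the radical axes):
366.6 x + 393.2 y = 75571.31
157.2 x + 525.2 y = 63571.58
Solving the 2×2 system: x ≈ 112.4, y ≈ 87.4 km.

x ≈ 112.4 km, y ≈ 87.4 km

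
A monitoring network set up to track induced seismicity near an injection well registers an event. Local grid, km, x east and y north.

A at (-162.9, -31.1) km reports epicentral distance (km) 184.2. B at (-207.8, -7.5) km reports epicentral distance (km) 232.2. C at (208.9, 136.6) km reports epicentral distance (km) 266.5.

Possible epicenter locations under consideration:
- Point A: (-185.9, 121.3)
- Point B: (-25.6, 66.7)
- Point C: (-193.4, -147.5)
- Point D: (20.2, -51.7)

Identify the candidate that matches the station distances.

For each candidate, compare |candidate − station| to the reported distance:
Point A: residuals A 30.1, B 101.6, C 128.6 → max 128.6 km
Point B: residuals A 15.6, B 35.5, C 21.8 → max 35.5 km
Point C: residuals A 63.9, B 91.5, C 226.0 → max 226.0 km
Point D: residuals A 0.1, B 0.0, C 0.1 → max 0.1 km
Only Point D has all residuals ≈ 0.

Point D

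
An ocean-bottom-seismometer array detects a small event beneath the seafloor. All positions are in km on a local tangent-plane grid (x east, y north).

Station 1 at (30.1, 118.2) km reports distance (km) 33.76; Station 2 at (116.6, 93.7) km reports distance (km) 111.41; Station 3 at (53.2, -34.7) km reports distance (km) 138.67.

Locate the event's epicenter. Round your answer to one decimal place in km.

x ≈ 5.2 km, y ≈ 95.4 km

Circle about each station: (x − 30.1)² + (y − 118.2)² = 33.76²; (x − 116.6)² + (y − 93.7)² = 111.41²; (x − 53.2)² + (y + 34.7)² = 138.67².
Subtracting the Station 1 equation from the Station 2 and Station 3 equations removes the quadratic terms:
173.0 x − 49.0 y = -3774.45
46.2 x − 305.8 y = -28932.55
Solving the 2×2 system: x ≈ 5.2, y ≈ 95.4 km.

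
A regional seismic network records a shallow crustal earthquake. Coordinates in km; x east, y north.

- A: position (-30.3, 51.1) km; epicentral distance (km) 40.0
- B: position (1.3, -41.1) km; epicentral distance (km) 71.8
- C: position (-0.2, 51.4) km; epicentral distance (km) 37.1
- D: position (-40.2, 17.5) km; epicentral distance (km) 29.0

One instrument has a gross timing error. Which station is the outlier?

Solve using three stations at a time. Using A, C, D (subtract circle equations pairwise → linear system) gives (x, y) ≈ (-11.2, 15.9).
Distances from that point to each station vs reported:
  A: calculated 40.0 vs reported 40.0 → residual 0.0 km
  B: calculated 58.4 vs reported 71.8 → residual 13.4 km
  C: calculated 37.1 vs reported 37.1 → residual 0.0 km
  D: calculated 29.1 vs reported 29.0 → residual 0.1 km
A, C, D are mutually consistent (residuals ≈ 0); B is off by 13.4 km.

B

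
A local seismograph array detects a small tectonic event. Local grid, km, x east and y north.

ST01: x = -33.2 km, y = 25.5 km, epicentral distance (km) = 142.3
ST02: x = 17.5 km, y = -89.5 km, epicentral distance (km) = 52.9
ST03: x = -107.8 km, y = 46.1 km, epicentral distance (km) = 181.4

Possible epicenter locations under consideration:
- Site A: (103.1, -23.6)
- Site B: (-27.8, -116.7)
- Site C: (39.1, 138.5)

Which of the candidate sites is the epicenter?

Site B

For each candidate, compare |candidate − station| to the reported distance:
Site A: residuals ST01 2.6, ST02 55.1, ST03 40.7 → max 55.1 km
Site B: residuals ST01 0.0, ST02 0.1, ST03 0.0 → max 0.1 km
Site C: residuals ST01 8.1, ST02 176.1, ST03 7.9 → max 176.1 km
Only Site B has all residuals ≈ 0.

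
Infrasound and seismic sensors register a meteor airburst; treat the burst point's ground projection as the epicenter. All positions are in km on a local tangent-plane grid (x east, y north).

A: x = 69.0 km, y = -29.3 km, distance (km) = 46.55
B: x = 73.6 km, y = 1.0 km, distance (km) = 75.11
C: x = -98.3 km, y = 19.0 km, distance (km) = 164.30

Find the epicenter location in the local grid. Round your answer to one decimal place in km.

Circle about each station: (x − 69.0)² + (y + 29.3)² = 46.55²; (x − 73.6)² + (y − 1.0)² = 75.11²; (x + 98.3)² + (y − 19.0)² = 164.30².
Subtracting the A equation from the B and C equations removes the quadratic terms:
9.2 x + 60.6 y = -3676.14
-334.6 x + 96.6 y = -20423.19
Solving the 2×2 system: x ≈ 41.7, y ≈ -67.0 km.
Check against A (with the unrounded x, y): √((x − 69.0)²+(y + 29.3)²) = 46.54 ≈ 46.55 km. ✓

(41.7, -67.0)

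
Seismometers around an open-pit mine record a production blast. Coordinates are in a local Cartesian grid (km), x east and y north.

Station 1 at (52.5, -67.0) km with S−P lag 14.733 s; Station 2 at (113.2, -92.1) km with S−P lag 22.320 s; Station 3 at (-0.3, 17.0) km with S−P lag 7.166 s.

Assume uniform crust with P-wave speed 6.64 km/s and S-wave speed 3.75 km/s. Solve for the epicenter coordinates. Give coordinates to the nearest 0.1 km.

x ≈ -58.1 km, y ≈ -4.7 km

Distance from S−P lag: d = Δt · v_P v_S / (v_P − v_S) = Δt · (6.64·3.75)/(6.64−3.75) ≈ 8.6159·Δt.
So d_Station 1 = 126.94, d_Station 2 = 192.31, d_Station 3 = 61.74 km.
Circle about each station: (x − 52.5)² + (y + 67.0)² = 126.94²; (x − 113.2)² + (y + 92.1)² = 192.31²; (x + 0.3)² + (y − 17.0)² = 61.74².
Subtracting pairs of circle equations eliminates x²+y² and gives linear equations (the radical axes):
121.4 x − 50.2 y = -6817.97
-105.6 x + 168.0 y = 5345.78
Solving the 2×2 system: x ≈ -58.1, y ≈ -4.7 km.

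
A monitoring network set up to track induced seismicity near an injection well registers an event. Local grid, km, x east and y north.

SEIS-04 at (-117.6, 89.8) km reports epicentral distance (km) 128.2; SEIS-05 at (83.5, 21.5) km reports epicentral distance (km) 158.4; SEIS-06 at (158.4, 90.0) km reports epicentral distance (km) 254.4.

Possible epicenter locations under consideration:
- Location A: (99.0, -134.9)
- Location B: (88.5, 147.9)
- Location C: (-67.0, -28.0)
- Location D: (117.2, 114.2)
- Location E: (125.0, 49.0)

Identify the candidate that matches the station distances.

For each candidate, compare |candidate − station| to the reported distance:
Location A: residuals SEIS-04 183.9, SEIS-05 1.2, SEIS-06 21.8 → max 183.9 km
Location B: residuals SEIS-04 85.9, SEIS-05 31.9, SEIS-06 163.6 → max 163.6 km
Location C: residuals SEIS-04 0.0, SEIS-05 0.0, SEIS-06 0.0 → max 0.0 km
Location D: residuals SEIS-04 107.9, SEIS-05 59.8, SEIS-06 206.6 → max 206.6 km
Location E: residuals SEIS-04 117.8, SEIS-05 108.6, SEIS-06 201.5 → max 201.5 km
Only Location C has all residuals ≈ 0.

Location C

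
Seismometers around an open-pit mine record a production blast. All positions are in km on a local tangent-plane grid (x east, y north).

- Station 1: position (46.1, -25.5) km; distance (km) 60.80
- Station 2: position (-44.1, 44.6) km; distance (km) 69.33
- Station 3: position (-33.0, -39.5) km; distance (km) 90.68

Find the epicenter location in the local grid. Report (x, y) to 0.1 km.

Circle about each station: (x − 46.1)² + (y + 25.5)² = 60.80²; (x + 44.1)² + (y − 44.6)² = 69.33²; (x + 33.0)² + (y + 39.5)² = 90.68².
Subtracting the Station 1 equation from the Station 2 and Station 3 equations removes the quadratic terms:
-180.4 x + 140.2 y = 48.50
-158.2 x − 28.0 y = -4652.43
Solving the 2×2 system: x ≈ 23.9, y ≈ 31.1 km.

x ≈ 23.9 km, y ≈ 31.1 km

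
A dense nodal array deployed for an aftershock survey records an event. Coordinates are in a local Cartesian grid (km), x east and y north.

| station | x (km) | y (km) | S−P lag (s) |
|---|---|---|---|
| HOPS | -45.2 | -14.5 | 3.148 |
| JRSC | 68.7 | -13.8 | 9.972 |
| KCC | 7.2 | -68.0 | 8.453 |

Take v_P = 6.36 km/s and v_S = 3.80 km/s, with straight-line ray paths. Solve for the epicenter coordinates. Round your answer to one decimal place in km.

Distance from S−P lag: d = Δt · v_P v_S / (v_P − v_S) = Δt · (6.36·3.80)/(6.36−3.80) ≈ 9.4406·Δt.
So d_HOPS = 29.72, d_JRSC = 94.14, d_KCC = 79.80 km.
Circle about each station: (x + 45.2)² + (y + 14.5)² = 29.72²; (x − 68.7)² + (y + 13.8)² = 94.14²; (x − 7.2)² + (y + 68.0)² = 79.80².
Subtracting pairs of circle equations eliminates x²+y² and gives linear equations (the radical axes):
227.8 x + 1.4 y = -5322.22
104.8 x − 107.0 y = -3062.21
Solving the 2×2 system: x ≈ -23.4, y ≈ 5.7 km.
Check against HOPS (with the unrounded x, y): √((x + 45.2)²+(y + 14.5)²) = 29.72 ≈ 29.72 km. ✓

-23.4 km east, 5.7 km north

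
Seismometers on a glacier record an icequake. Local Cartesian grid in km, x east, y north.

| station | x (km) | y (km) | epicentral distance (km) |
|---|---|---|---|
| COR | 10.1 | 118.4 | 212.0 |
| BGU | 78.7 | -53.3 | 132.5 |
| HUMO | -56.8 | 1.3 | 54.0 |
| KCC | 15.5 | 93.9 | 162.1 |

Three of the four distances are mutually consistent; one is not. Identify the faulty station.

COR

Solve using three stations at a time. Using BGU, HUMO, KCC (subtract circle equations pairwise → linear system) gives (x, y) ≈ (-53.8, -52.6).
Distances from that point to each station vs reported:
  COR: calculated 182.6 vs reported 212.0 → residual 29.4 km
  BGU: calculated 132.5 vs reported 132.5 → residual 0.0 km
  HUMO: calculated 54.0 vs reported 54.0 → residual 0.0 km
  KCC: calculated 162.1 vs reported 162.1 → residual 0.0 km
BGU, HUMO, KCC are mutually consistent (residuals ≈ 0); COR is off by 29.4 km.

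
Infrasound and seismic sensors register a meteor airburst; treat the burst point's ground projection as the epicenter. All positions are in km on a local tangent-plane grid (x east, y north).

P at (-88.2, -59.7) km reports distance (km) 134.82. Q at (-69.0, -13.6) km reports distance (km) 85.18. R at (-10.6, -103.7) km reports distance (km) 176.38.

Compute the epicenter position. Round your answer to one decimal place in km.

Circle about each station: (x + 88.2)² + (y + 59.7)² = 134.82²; (x + 69.0)² + (y + 13.6)² = 85.18²; (x + 10.6)² + (y + 103.7)² = 176.38².
Subtracting pairs of circle equations eliminates x²+y² and gives linear equations (the radical axes):
38.4 x + 92.2 y = 4523.43
155.2 x − 88.0 y = -13410.75
Solving the 2×2 system: x ≈ -47.4, y ≈ 68.8 km.
Check against P (with the unrounded x, y): √((x + 88.2)²+(y + 59.7)²) = 134.82 ≈ 134.82 km. ✓

(-47.4, 68.8)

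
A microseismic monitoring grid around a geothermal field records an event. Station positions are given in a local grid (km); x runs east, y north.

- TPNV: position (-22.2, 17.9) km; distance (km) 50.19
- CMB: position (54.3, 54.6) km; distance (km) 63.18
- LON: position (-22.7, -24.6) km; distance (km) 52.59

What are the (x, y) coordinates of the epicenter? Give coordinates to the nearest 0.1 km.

Circle about each station: (x + 22.2)² + (y − 17.9)² = 50.19²; (x − 54.3)² + (y − 54.6)² = 63.18²; (x + 22.7)² + (y + 24.6)² = 52.59².
Subtracting the TPNV equation from the CMB and LON equations removes the quadratic terms:
153.0 x + 73.4 y = 3643.72
-1.0 x − 85.0 y = 60.53
Solving the 2×2 system: x ≈ 24.3, y ≈ -1.0 km.
Check against TPNV (with the unrounded x, y): √((x + 22.2)²+(y − 17.9)²) = 50.19 ≈ 50.19 km. ✓

(24.3, -1.0)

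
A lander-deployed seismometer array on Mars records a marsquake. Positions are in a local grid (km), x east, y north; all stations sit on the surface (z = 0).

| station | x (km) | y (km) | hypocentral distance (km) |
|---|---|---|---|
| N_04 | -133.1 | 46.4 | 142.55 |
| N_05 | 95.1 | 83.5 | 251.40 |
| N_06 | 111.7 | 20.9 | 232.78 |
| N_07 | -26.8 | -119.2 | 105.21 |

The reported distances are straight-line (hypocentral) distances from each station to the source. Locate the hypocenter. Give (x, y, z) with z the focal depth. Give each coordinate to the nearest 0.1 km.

x ≈ -90.8 km, y ≈ -71.3 km, depth ≈ 68.4 km

Each station gives a sphere (x−x_i)² + (y−y_i)² + z² = d_i² (stations at z=0).
Subtracting the N_04 sphere from N_05 and N_06: z² cancels, leaving linear equations in x and y:
456.4 x + 74.2 y = -46733.77
489.6 x − 51.0 y = -40820.90
Solving: x ≈ -90.804, y ≈ -71.306 km (keep extra digits for the depth step; rounded: -90.8, -71.3).
Then from the N_04 sphere: z² = 142.55² − (x + 133.1)² − (y − 46.4)² with x = -90.804, y = -71.306, so z ≈ 68.387 ≈ 68.4 km.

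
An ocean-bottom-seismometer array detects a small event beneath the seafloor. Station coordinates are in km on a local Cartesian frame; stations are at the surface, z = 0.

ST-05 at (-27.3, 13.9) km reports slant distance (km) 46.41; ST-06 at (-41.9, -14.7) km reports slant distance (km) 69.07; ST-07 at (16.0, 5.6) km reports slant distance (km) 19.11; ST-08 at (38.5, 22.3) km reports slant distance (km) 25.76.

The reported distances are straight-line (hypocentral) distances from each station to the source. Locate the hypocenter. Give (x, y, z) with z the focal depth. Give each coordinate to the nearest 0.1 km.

x ≈ 16.8 km, y ≈ 19.1 km, depth ≈ 13.5 km

Each station gives a sphere (x−x_i)² + (y−y_i)² + z² = d_i² (stations at z=0).
Subtracting the ST-05 sphere from ST-06 and ST-07: z² cancels, leaving linear equations in x and y:
-29.2 x − 57.2 y = -1583.58
86.6 x − 16.6 y = 1137.56
Solving: x ≈ 16.799, y ≈ 19.109 km (keep extra digits for the depth step; rounded: 16.8, 19.1).
Then from the ST-05 sphere: z² = 46.41² − (x + 27.3)² − (y − 13.9)² with x = 16.799, y = 19.109, so z ≈ 13.492 ≈ 13.5 km.
Check against ST-08 (with the unrounded solution): distance 25.75 ≈ 25.76 km. ✓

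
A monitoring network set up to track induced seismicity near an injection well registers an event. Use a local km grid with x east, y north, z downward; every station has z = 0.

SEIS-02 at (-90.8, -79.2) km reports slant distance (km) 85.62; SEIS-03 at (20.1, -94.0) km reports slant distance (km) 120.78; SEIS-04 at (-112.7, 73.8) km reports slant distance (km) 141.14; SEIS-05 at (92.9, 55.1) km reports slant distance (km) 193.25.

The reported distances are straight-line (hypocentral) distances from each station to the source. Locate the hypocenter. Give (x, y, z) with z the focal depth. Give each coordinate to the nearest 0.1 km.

(-61.6, -38.1, 69.2)

Each station gives a sphere (x−x_i)² + (y−y_i)² + z² = d_i² (stations at z=0).
Subtracting the SEIS-02 sphere from SEIS-03 and SEIS-04: z² cancels, leaving linear equations in x and y:
221.8 x − 29.6 y = -12534.29
-43.8 x + 306.0 y = -8959.27
Solving: x ≈ -61.596, y ≈ -38.095 km (keep extra digits for the depth step; rounded: -61.6, -38.1).
Then from the SEIS-02 sphere: z² = 85.62² − (x + 90.8)² − (y + 79.2)² with x = -61.596, y = -38.095, so z ≈ 69.197 ≈ 69.2 km.
Check against SEIS-05 (with the unrounded solution): distance 193.24 ≈ 193.25 km. ✓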